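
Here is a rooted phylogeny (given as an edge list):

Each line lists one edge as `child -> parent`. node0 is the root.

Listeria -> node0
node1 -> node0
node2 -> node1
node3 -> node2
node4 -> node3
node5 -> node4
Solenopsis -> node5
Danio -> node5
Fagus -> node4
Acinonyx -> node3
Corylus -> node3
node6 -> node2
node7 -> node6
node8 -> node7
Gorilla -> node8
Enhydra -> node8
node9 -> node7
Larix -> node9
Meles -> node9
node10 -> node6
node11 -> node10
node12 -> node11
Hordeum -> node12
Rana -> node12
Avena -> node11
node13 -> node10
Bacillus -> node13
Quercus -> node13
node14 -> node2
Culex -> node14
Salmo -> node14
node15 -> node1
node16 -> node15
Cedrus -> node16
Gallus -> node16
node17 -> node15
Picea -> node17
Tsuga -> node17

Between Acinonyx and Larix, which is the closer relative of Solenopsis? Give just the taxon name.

The MRCA of Solenopsis and Acinonyx subtends (((Solenopsis,Danio),Fagus),Acinonyx,Corylus) (5 taxa).
The MRCA of Solenopsis and Larix subtends ((((Solenopsis,Danio),Fagus),Acinonyx,Corylus),(((Gorilla,Enhydra),(Larix,Meles)),(((Hordeum,Rana),Avena),(Bacillus,Quercus))),(Culex,Salmo)) (16 taxa).
The first is nested inside the second, so Solenopsis shares a more recent common ancestor with Acinonyx.

Acinonyx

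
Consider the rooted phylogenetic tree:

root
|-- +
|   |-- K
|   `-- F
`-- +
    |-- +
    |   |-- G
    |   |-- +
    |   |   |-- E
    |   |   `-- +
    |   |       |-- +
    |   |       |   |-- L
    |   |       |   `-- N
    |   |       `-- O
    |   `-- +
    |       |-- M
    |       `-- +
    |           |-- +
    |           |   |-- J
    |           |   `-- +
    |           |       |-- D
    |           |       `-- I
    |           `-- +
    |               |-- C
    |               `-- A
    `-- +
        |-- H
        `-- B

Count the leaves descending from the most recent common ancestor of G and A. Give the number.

The MRCA of G and A is the node subtending (G,(E,((L,N),O)),(M,((J,(D,I)),(C,A)))).
That clade contains 11 terminal taxa: A, C, D, E, G, I, J, L, M, N, O.

11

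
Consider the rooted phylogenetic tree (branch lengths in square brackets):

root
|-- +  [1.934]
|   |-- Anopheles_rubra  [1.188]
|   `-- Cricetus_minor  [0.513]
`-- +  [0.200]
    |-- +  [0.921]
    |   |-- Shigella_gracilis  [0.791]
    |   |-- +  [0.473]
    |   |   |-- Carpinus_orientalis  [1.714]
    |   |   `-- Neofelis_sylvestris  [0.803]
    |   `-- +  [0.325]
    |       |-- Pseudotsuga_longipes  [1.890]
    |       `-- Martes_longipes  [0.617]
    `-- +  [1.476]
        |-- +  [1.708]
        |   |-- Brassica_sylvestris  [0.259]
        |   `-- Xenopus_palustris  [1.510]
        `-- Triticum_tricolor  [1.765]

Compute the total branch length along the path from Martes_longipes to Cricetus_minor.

The path runs Martes_longipes → … → MRCA → … → Cricetus_minor; the MRCA is the root of the tree.
Branch lengths along that path: 0.617 + 0.325 + 0.921 + 0.200 + 1.934 + 0.513 = 4.510.

4.510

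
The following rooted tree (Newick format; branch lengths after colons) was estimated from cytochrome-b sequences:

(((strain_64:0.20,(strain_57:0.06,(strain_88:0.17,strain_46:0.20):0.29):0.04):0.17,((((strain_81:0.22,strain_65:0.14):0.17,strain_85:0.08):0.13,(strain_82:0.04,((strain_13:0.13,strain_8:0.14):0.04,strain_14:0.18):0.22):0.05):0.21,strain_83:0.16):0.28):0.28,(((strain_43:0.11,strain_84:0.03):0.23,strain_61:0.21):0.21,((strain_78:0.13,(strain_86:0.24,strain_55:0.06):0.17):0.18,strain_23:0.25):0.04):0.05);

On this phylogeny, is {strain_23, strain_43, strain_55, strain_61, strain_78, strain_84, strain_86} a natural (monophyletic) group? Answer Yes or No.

Yes

The most recent common ancestor of these taxa subtends (((strain_43,strain_84),strain_61),((strain_78,(strain_86,strain_55)),strain_23)).
That clade has exactly 7 tips — every listed taxon and nothing else — so the group is monophyletic.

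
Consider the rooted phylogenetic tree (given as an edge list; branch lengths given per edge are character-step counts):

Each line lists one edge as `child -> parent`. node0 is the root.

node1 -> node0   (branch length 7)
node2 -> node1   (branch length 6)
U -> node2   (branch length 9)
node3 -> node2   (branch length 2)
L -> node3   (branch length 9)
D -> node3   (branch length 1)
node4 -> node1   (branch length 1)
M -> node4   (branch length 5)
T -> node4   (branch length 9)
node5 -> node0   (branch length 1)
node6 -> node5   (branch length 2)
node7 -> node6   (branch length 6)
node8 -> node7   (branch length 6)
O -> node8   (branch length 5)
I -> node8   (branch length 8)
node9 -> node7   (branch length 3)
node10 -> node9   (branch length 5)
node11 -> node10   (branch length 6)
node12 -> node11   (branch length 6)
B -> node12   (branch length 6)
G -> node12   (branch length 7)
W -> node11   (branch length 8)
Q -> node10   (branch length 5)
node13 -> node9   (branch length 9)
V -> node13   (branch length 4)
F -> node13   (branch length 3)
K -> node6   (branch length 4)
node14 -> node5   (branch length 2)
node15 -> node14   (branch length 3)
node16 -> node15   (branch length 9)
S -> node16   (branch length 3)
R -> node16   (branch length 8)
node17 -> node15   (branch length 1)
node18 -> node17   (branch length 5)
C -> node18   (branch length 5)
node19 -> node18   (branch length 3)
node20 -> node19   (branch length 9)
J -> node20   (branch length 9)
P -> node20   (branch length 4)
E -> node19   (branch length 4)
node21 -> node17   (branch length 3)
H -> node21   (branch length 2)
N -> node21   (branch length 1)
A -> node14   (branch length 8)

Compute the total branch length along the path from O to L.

44

The path runs O → … → MRCA → … → L; the MRCA is the root of the tree.
Branch lengths along that path: 5 + 6 + 6 + 2 + 1 + 7 + 6 + 2 + 9 = 44.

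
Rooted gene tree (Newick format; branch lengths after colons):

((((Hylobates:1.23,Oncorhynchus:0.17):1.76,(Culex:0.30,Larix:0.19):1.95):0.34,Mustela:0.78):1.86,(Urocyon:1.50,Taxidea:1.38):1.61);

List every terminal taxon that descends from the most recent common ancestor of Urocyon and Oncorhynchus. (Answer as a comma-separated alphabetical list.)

Culex, Hylobates, Larix, Mustela, Oncorhynchus, Taxidea, Urocyon

Tracing Urocyon: it sits inside (Urocyon,Taxidea).
Tracing Oncorhynchus: it sits inside (Hylobates,Oncorhynchus).
The smallest clade enclosing both is the whole tree (their MRCA is the root), so the answer is all 7 tips in alphabetical order.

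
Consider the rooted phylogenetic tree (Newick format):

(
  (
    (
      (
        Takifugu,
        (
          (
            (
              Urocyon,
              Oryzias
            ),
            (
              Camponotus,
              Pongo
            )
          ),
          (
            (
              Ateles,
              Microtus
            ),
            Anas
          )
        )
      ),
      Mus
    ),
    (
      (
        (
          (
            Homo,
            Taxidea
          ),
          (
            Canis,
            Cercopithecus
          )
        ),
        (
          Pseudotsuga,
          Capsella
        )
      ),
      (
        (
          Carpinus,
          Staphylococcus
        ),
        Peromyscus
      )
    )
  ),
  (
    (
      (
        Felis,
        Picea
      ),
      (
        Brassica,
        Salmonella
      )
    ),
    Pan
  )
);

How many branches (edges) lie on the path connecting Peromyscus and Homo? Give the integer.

6

The MRCA of Peromyscus and Homo is the node subtending ((((Homo,Taxidea),(Canis,Cercopithecus)),(Pseudotsuga,Capsella)),((Carpinus,Staphylococcus),Peromyscus)).
From Peromyscus up to that node: 2 branches. From Homo up to the same node: 4 branches. Total: 2 + 4 = 6.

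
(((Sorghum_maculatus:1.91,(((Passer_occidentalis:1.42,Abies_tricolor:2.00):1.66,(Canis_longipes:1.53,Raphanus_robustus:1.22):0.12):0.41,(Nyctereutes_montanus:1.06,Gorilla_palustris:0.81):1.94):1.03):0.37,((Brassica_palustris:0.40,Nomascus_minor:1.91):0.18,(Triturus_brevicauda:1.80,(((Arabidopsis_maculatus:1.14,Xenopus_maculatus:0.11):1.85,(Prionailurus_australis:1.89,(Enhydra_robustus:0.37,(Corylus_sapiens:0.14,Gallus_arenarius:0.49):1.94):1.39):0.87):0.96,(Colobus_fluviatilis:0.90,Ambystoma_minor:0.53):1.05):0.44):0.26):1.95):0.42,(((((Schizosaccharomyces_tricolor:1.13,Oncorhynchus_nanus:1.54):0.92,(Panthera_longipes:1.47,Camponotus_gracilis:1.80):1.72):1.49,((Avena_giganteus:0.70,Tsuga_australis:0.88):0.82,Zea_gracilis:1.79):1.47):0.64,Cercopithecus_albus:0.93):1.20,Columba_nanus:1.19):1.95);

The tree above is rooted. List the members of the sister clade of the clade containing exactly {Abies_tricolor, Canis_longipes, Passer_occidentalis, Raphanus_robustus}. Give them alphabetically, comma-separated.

Gorilla_palustris, Nyctereutes_montanus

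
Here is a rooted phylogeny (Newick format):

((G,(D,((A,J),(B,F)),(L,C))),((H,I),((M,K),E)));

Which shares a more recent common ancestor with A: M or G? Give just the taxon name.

G

The MRCA of A and G subtends (G,(D,((A,J),(B,F)),(L,C))) (8 taxa).
The MRCA of A and M is the root, subtending the entire tree (13 taxa).
The first is nested inside the second, so A shares a more recent common ancestor with G.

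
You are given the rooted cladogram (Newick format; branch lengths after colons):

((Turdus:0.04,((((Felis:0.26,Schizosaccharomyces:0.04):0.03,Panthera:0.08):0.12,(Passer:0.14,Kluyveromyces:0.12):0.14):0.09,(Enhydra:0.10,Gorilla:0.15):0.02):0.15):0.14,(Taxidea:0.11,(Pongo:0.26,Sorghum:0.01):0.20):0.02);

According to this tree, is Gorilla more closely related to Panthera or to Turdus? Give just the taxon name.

Panthera

The MRCA of Gorilla and Panthera subtends ((((Felis,Schizosaccharomyces),Panthera),(Passer,Kluyveromyces)),(Enhydra,Gorilla)) (7 taxa).
The MRCA of Gorilla and Turdus subtends (Turdus,((((Felis,Schizosaccharomyces),Panthera),(Passer,Kluyveromyces)),(Enhydra,Gorilla))) (8 taxa).
The first is nested inside the second, so Gorilla shares a more recent common ancestor with Panthera.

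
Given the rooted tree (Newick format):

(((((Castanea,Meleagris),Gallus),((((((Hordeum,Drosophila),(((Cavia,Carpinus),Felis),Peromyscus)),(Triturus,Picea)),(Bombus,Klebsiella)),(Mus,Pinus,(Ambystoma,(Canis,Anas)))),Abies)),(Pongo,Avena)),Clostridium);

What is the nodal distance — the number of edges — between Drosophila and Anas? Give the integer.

9

The MRCA of Drosophila and Anas is the node subtending (((((Hordeum,Drosophila),(((Cavia,Carpinus),Felis),Peromyscus)),(Triturus,Picea)),(Bombus,Klebsiella)),(Mus,Pinus,(Ambystoma,(Canis,Anas)))).
From Drosophila up to that node: 5 branches. From Anas up to the same node: 4 branches. Total: 5 + 4 = 9.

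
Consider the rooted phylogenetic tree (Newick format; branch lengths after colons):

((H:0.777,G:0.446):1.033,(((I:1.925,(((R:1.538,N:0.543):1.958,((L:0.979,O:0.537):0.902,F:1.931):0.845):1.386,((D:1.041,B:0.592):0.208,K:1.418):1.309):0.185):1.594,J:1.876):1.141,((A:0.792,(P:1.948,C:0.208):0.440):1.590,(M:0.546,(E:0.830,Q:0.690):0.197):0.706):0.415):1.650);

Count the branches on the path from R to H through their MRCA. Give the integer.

9

The MRCA of R and H is the root of the tree.
From R up to that node: 7 branches. From H up to the same node: 2 branches. Total: 7 + 2 = 9.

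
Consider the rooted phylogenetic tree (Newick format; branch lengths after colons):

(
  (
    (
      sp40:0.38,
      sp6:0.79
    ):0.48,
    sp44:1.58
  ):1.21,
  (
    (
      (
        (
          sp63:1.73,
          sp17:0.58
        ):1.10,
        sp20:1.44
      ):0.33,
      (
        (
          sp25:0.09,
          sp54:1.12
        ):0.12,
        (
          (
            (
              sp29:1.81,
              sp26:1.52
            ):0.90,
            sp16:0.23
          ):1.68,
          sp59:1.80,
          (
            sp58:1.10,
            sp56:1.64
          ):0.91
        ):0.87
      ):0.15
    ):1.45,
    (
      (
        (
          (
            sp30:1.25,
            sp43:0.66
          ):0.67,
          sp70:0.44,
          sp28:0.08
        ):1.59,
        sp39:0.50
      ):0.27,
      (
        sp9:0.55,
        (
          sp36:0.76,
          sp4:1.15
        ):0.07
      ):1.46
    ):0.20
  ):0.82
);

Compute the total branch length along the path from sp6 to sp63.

7.91

The path runs sp6 → … → MRCA → … → sp63; the MRCA is the root of the tree.
Branch lengths along that path: 0.79 + 0.48 + 1.21 + 0.82 + 1.45 + 0.33 + 1.10 + 1.73 = 7.91.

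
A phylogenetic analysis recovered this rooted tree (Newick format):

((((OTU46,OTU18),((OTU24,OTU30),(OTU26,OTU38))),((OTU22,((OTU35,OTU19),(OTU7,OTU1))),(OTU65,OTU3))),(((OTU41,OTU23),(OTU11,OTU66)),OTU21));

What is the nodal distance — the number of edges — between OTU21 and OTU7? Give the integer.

The MRCA of OTU21 and OTU7 is the root of the tree.
From OTU21 up to that node: 2 branches. From OTU7 up to the same node: 6 branches. Total: 2 + 6 = 8.

8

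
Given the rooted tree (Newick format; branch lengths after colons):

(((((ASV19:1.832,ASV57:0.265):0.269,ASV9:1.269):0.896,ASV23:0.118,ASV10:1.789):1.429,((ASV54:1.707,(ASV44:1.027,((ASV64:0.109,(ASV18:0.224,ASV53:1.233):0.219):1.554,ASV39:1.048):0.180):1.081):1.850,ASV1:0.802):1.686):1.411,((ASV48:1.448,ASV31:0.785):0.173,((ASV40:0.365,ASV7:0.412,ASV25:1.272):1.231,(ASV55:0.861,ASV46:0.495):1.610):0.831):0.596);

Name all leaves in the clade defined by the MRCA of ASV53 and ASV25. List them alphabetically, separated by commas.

Tracing ASV53: it sits inside (ASV18,ASV53).
Tracing ASV25: it sits inside (ASV40,ASV7,ASV25).
The smallest clade enclosing both is the whole tree (their MRCA is the root), so the answer is all 19 tips in alphabetical order.

ASV1, ASV10, ASV18, ASV19, ASV23, ASV25, ASV31, ASV39, ASV40, ASV44, ASV46, ASV48, ASV53, ASV54, ASV55, ASV57, ASV64, ASV7, ASV9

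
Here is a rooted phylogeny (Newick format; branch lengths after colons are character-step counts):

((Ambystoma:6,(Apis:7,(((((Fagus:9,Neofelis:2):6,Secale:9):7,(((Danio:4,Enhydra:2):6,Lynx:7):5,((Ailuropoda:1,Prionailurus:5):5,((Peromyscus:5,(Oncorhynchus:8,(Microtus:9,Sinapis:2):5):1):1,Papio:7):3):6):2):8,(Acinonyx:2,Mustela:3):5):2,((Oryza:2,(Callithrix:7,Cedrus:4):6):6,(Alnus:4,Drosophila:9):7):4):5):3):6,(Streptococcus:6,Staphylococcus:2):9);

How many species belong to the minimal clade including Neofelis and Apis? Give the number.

The MRCA of Neofelis and Apis is the node subtending (Apis,(((((Fagus,Neofelis),Secale),(((Danio,Enhydra),Lynx),((Ailuropoda,Prionailurus),((Peromyscus,(Oncorhynchus,(Microtus,Sinapis))),Papio)))),(Acinonyx,Mustela)),((Oryza,(Callithrix,Cedrus)),(Alnus,Drosophila)))).
That clade contains 21 terminal taxa: Acinonyx, Ailuropoda, Alnus, Apis, Callithrix, Cedrus, Danio, Drosophila, Enhydra, Fagus, Lynx, Microtus, Mustela, Neofelis, Oncorhynchus, Oryza, Papio, Peromyscus, Prionailurus, Secale, Sinapis.

21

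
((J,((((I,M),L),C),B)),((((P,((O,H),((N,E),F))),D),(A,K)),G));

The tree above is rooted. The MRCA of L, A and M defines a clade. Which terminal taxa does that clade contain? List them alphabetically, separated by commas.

A, B, C, D, E, F, G, H, I, J, K, L, M, N, O, P

Tracing L: it sits inside ((I,M),L).
Tracing A: it sits inside (A,K).
Tracing M: it sits inside (I,M).
The smallest clade enclosing all 3 is the whole tree (their MRCA is the root), so the answer is all 16 tips in alphabetical order.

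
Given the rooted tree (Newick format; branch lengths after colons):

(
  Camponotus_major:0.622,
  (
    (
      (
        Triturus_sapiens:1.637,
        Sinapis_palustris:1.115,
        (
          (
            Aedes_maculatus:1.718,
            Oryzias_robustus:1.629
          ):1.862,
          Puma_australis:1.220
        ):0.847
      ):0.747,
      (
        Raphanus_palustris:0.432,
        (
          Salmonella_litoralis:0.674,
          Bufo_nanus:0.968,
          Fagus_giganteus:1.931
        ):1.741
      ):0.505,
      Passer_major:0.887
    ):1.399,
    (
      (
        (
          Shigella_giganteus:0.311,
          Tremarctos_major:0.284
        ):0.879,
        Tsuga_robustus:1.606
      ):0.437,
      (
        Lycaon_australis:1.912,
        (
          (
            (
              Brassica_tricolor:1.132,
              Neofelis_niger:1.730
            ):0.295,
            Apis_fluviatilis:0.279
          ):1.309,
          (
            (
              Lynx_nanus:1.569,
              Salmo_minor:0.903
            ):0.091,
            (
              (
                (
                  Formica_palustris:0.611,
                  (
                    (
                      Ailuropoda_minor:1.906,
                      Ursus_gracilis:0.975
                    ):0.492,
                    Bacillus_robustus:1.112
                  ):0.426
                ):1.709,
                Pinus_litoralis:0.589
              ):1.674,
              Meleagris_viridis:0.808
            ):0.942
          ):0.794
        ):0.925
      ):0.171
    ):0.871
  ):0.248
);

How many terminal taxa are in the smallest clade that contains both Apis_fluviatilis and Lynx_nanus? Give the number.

11

The MRCA of Apis_fluviatilis and Lynx_nanus is the node subtending (((Brassica_tricolor,Neofelis_niger),Apis_fluviatilis),((Lynx_nanus,Salmo_minor),(((Formica_palustris,((Ailuropoda_minor,Ursus_gracilis),Bacillus_robustus)),Pinus_litoralis),Meleagris_viridis))).
That clade contains 11 terminal taxa: Ailuropoda_minor, Apis_fluviatilis, Bacillus_robustus, Brassica_tricolor, Formica_palustris, Lynx_nanus, Meleagris_viridis, Neofelis_niger, Pinus_litoralis, Salmo_minor, Ursus_gracilis.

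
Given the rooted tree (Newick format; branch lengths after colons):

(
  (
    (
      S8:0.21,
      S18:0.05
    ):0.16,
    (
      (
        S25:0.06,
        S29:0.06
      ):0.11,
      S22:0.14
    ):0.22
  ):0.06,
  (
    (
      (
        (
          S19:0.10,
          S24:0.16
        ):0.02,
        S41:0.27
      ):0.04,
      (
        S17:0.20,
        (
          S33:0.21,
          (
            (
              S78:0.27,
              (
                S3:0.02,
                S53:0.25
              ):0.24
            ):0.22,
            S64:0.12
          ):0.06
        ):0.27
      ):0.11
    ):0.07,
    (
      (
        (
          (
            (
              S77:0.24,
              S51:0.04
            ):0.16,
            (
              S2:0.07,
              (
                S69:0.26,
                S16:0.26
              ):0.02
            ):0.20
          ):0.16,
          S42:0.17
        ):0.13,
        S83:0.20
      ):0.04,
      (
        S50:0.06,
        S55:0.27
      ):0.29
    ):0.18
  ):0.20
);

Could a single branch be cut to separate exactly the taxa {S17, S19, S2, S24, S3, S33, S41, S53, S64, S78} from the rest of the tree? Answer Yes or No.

No

The MRCA of the listed taxa subtends ((((S19,S24),S41),(S17,(S33,((S78,(S3,S53)),S64)))),(((((S77,S51),(S2,(S69,S16))),S42),S83),(S50,S55))).
That clade also contains S16, S42, S50, S51, S55, S69, S77, S83, which are not in the proposed group, so the group is not monophyletic.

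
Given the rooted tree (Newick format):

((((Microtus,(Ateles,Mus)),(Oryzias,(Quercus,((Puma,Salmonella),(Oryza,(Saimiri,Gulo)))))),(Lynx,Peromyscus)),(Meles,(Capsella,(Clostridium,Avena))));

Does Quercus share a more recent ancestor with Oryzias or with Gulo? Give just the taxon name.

Gulo

The MRCA of Quercus and Gulo subtends (Quercus,((Puma,Salmonella),(Oryza,(Saimiri,Gulo)))) (6 taxa).
The MRCA of Quercus and Oryzias subtends (Oryzias,(Quercus,((Puma,Salmonella),(Oryza,(Saimiri,Gulo))))) (7 taxa).
The first is nested inside the second, so Quercus shares a more recent common ancestor with Gulo.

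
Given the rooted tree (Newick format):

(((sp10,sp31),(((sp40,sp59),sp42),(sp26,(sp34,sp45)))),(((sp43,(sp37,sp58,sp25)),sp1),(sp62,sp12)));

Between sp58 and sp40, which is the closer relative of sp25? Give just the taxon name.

sp58

The MRCA of sp25 and sp58 subtends (sp37,sp58,sp25) (3 taxa).
The MRCA of sp25 and sp40 is the root, subtending the entire tree (15 taxa).
The first is nested inside the second, so sp25 shares a more recent common ancestor with sp58.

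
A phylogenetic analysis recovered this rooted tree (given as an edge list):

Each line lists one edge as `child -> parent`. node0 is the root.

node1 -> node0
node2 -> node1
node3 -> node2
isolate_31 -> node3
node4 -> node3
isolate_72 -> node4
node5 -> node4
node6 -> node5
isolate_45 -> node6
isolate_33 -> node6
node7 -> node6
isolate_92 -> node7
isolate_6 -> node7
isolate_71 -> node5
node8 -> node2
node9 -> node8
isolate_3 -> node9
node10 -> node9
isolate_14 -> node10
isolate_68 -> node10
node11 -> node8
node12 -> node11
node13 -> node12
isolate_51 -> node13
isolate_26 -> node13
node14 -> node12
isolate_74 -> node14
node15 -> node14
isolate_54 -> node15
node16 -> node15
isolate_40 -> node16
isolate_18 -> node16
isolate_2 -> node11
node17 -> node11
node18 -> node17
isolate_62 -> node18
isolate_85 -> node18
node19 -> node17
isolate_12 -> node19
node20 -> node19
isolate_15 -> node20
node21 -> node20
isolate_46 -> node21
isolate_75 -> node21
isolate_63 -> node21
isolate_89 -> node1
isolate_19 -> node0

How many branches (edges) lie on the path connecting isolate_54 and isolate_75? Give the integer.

9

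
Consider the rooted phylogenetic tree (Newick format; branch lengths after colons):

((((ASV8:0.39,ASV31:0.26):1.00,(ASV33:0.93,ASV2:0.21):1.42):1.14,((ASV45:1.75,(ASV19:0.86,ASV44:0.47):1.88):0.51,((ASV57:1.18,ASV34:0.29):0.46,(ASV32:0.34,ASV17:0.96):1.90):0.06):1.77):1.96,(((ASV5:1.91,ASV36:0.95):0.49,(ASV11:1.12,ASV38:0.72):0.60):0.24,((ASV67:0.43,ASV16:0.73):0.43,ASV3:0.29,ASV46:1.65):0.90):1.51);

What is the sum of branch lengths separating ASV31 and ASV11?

The path runs ASV31 → … → MRCA → … → ASV11; the MRCA is the root of the tree.
Branch lengths along that path: 0.26 + 1.00 + 1.14 + 1.96 + 1.51 + 0.24 + 0.60 + 1.12 = 7.83.

7.83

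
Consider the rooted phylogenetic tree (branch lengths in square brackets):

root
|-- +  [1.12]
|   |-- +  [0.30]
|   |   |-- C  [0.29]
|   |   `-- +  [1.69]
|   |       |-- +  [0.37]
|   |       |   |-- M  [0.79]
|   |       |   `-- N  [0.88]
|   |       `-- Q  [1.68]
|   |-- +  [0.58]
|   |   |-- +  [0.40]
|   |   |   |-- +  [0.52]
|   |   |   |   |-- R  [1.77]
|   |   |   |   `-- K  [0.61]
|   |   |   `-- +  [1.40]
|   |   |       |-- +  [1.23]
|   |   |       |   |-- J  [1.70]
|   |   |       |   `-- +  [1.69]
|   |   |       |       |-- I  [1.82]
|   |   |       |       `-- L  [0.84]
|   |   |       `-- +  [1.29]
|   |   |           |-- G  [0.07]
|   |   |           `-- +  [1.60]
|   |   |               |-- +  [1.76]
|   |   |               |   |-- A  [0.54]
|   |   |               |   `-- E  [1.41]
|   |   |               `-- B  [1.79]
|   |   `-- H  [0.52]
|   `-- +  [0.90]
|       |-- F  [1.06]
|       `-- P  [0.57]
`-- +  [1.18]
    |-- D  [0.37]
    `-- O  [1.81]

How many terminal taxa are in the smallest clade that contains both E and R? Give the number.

The MRCA of E and R is the node subtending ((R,K),((J,(I,L)),(G,((A,E),B)))).
That clade contains 9 terminal taxa: A, B, E, G, I, J, K, L, R.

9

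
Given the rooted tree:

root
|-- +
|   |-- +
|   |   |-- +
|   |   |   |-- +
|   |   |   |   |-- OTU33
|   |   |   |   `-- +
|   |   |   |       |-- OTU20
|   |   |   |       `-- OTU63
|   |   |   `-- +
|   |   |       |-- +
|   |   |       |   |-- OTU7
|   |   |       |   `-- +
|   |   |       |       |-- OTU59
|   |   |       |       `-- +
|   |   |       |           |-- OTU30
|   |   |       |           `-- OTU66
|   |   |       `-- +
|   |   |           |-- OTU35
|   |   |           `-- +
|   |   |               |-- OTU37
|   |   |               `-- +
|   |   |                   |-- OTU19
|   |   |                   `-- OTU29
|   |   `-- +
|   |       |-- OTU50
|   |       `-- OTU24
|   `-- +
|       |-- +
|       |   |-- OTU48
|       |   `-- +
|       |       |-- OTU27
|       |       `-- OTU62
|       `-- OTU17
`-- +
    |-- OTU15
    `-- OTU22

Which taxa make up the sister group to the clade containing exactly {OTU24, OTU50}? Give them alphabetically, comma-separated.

OTU19, OTU20, OTU29, OTU30, OTU33, OTU35, OTU37, OTU59, OTU63, OTU66, OTU7

The clade containing exactly {OTU24, OTU50} attaches to the tree at the node subtending (((OTU33,(OTU20,OTU63)),((OTU7,(OTU59,(OTU30,OTU66))),(OTU35,(OTU37,(OTU19,OTU29))))),(OTU50,OTU24)).
The other lineage descending from that same node — the sister group — is ((OTU33,(OTU20,OTU63)),((OTU7,(OTU59,(OTU30,OTU66))),(OTU35,(OTU37,(OTU19,OTU29))))); its 11 tips in alphabetical order are the answer.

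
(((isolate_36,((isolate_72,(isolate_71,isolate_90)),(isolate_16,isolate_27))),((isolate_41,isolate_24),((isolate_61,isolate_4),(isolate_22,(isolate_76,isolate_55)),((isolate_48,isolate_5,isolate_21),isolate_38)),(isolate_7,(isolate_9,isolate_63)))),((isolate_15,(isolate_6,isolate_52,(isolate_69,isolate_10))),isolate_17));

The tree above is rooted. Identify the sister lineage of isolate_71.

isolate_90

isolate_71 attaches to the tree at the node subtending (isolate_71,isolate_90).
The other lineage descending from that same node — the sister group — is the single tip isolate_90.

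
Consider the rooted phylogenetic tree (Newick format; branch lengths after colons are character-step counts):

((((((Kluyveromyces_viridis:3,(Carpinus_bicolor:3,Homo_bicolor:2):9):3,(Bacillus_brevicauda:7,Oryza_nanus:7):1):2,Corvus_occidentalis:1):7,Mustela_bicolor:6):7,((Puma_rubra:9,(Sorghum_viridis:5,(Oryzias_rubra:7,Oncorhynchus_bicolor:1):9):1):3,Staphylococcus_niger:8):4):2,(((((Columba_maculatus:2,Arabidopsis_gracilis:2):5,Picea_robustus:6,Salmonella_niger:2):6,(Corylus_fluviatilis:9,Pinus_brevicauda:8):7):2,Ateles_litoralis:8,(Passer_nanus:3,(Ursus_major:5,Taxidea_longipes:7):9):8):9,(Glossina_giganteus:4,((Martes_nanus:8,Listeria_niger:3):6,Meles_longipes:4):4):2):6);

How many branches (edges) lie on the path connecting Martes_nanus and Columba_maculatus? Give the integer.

9

The MRCA of Martes_nanus and Columba_maculatus is the node subtending (((((Columba_maculatus,Arabidopsis_gracilis),Picea_robustus,Salmonella_niger),(Corylus_fluviatilis,Pinus_brevicauda)),Ateles_litoralis,(Passer_nanus,(Ursus_major,Taxidea_longipes))),(Glossina_giganteus,((Martes_nanus,Listeria_niger),Meles_longipes))).
From Martes_nanus up to that node: 4 branches. From Columba_maculatus up to the same node: 5 branches. Total: 4 + 5 = 9.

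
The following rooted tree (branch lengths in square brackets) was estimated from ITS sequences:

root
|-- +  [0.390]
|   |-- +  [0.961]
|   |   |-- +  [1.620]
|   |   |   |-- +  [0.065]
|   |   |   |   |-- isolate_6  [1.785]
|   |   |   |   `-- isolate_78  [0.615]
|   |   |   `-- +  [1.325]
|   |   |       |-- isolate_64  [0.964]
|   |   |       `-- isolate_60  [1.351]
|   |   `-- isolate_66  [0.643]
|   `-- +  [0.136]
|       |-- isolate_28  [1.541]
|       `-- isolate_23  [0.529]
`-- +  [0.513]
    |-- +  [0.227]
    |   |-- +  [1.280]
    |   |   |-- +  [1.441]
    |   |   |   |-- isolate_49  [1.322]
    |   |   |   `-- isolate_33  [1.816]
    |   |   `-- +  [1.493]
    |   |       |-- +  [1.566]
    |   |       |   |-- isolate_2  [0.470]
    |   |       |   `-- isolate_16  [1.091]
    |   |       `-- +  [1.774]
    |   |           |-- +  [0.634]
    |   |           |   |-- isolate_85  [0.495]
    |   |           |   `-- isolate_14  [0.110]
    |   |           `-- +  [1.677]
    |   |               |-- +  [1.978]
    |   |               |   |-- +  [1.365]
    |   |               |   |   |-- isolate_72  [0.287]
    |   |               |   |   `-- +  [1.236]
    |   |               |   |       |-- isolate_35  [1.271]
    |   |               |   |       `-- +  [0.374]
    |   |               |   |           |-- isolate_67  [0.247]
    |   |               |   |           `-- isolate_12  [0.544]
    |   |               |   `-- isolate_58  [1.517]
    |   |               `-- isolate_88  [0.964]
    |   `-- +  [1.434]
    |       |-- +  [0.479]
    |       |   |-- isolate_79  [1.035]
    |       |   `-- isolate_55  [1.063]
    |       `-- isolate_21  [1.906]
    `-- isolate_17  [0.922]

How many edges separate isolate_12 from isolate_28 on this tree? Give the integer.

14

The MRCA of isolate_12 and isolate_28 is the root of the tree.
From isolate_12 up to that node: 11 branches. From isolate_28 up to the same node: 3 branches. Total: 11 + 3 = 14.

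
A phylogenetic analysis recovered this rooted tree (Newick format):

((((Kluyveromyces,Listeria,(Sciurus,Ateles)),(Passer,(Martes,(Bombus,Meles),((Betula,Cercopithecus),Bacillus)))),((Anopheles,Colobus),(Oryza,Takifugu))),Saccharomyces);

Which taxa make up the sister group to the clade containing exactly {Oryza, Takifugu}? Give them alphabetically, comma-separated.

Anopheles, Colobus

The clade containing exactly {Oryza, Takifugu} attaches to the tree at the node subtending ((Anopheles,Colobus),(Oryza,Takifugu)).
The other lineage descending from that same node — the sister group — is (Anopheles,Colobus); its 2 tips in alphabetical order are the answer.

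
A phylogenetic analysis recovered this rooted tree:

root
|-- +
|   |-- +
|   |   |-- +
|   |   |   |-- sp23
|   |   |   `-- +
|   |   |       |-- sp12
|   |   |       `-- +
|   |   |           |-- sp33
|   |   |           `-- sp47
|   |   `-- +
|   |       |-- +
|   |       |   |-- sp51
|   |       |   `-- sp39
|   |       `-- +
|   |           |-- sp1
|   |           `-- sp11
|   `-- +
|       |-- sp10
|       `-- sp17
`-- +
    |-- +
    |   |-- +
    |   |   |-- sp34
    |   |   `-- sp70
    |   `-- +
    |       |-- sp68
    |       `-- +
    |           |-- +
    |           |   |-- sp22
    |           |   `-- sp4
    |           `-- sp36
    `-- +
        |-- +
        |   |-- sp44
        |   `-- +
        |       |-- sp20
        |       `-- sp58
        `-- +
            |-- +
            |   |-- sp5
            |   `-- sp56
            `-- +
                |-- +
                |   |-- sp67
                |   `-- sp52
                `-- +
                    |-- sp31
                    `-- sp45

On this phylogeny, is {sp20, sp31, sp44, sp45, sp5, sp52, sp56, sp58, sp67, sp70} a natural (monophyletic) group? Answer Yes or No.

The MRCA of the listed taxa subtends (((sp34,sp70),(sp68,((sp22,sp4),sp36))),((sp44,(sp20,sp58)),((sp5,sp56),((sp67,sp52),(sp31,sp45))))).
That clade also contains sp22, sp34, sp36, sp4, sp68, which are not in the proposed group, so the group is not monophyletic.

No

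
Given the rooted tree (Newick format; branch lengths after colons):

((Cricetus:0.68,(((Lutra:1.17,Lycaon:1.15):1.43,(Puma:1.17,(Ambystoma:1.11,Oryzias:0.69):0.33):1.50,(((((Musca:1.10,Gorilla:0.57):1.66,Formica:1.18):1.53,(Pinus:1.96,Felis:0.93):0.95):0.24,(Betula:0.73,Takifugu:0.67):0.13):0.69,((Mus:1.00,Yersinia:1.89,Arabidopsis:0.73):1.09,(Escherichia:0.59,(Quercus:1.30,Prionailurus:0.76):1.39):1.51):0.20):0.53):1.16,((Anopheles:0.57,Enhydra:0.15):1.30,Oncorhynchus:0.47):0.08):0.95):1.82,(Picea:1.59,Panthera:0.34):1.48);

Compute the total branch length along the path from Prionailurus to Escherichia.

2.74

The path runs Prionailurus → … → MRCA → … → Escherichia; the MRCA is the node subtending (Escherichia,(Quercus,Prionailurus)).
Branch lengths along that path: 0.76 + 1.39 + 0.59 = 2.74.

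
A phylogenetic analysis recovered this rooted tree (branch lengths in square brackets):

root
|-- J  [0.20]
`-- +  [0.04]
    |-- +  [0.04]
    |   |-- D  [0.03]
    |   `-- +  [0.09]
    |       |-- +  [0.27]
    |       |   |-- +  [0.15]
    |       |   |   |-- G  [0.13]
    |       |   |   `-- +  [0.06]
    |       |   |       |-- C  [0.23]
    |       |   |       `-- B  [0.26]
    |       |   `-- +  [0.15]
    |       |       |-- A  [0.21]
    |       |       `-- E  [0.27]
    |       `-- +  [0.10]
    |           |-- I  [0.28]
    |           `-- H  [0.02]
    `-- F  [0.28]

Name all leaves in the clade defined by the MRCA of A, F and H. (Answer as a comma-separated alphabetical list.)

A, B, C, D, E, F, G, H, I

Tracing A: it sits inside (A,E).
Tracing F: it sits inside ((D,(((G,(C,B)),(A,E)),(I,H))),F).
Tracing H: it sits inside (I,H).
The smallest clade enclosing all 3 is ((D,(((G,(C,B)),(A,E)),(I,H))),F); the answer is its 9 terminal taxa in alphabetical order.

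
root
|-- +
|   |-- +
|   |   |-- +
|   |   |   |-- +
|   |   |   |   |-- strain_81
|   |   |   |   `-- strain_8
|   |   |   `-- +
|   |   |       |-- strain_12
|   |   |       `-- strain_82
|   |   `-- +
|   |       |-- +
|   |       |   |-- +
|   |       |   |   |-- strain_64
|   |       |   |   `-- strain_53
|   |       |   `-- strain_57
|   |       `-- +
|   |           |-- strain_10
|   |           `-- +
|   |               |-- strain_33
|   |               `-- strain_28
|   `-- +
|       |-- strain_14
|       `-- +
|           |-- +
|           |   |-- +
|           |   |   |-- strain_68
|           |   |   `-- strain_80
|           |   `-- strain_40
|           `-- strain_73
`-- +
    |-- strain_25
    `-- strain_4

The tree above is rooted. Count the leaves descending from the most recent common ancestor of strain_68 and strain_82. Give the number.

15

The MRCA of strain_68 and strain_82 is the node subtending ((((strain_81,strain_8),(strain_12,strain_82)),(((strain_64,strain_53),strain_57),(strain_10,(strain_33,strain_28)))),(strain_14,(((strain_68,strain_80),strain_40),strain_73))).
That clade contains 15 terminal taxa: strain_10, strain_12, strain_14, strain_28, strain_33, strain_40, strain_53, strain_57, strain_64, strain_68, strain_73, strain_8, strain_80, strain_81, strain_82.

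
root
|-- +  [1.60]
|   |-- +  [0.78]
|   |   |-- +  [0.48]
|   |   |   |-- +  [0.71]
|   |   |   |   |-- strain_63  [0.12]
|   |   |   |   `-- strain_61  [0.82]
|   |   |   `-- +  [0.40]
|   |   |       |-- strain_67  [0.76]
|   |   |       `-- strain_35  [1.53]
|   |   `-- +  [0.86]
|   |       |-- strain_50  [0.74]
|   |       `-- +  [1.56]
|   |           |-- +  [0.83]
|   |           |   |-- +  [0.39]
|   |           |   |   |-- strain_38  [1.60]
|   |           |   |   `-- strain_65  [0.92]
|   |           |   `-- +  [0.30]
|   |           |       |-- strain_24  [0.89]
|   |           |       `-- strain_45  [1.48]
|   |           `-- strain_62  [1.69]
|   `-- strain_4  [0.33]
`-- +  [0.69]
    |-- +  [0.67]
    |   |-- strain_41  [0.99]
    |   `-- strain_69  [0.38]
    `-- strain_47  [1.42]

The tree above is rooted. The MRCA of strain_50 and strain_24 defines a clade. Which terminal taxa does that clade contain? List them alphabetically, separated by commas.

strain_24, strain_38, strain_45, strain_50, strain_62, strain_65

Tracing strain_50: it sits inside (strain_50,(((strain_38,strain_65),(strain_24,strain_45)),strain_62)).
Tracing strain_24: it sits inside (strain_24,strain_45).
The smallest clade enclosing both is (strain_50,(((strain_38,strain_65),(strain_24,strain_45)),strain_62)); the answer is its 6 terminal taxa in alphabetical order.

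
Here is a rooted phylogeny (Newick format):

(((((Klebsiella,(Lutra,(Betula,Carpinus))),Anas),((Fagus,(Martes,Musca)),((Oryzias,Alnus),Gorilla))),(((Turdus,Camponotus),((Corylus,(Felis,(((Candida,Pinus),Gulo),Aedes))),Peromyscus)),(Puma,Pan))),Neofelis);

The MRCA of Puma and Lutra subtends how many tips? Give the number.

22

The MRCA of Puma and Lutra is the node subtending ((((Klebsiella,(Lutra,(Betula,Carpinus))),Anas),((Fagus,(Martes,Musca)),((Oryzias,Alnus),Gorilla))),(((Turdus,Camponotus),((Corylus,(Felis,(((Candida,Pinus),Gulo),Aedes))),Peromyscus)),(Puma,Pan))).
That clade contains 22 terminal taxa: Aedes, Alnus, Anas, Betula, Camponotus, Candida, Carpinus, Corylus, Fagus, Felis, Gorilla, Gulo, Klebsiella, Lutra, Martes, Musca, Oryzias, Pan, Peromyscus, Pinus, Puma, Turdus.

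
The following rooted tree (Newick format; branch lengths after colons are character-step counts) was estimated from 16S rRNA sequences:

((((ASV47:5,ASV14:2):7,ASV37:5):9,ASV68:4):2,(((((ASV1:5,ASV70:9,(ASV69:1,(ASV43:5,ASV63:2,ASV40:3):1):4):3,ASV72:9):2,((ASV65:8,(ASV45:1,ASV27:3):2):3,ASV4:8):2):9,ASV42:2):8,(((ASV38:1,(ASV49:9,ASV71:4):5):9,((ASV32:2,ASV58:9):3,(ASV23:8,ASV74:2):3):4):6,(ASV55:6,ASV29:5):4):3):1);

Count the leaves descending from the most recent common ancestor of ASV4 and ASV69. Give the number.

The MRCA of ASV4 and ASV69 is the node subtending (((ASV1,ASV70,(ASV69,(ASV43,ASV63,ASV40))),ASV72),((ASV65,(ASV45,ASV27)),ASV4)).
That clade contains 11 terminal taxa: ASV1, ASV27, ASV4, ASV40, ASV43, ASV45, ASV63, ASV65, ASV69, ASV70, ASV72.

11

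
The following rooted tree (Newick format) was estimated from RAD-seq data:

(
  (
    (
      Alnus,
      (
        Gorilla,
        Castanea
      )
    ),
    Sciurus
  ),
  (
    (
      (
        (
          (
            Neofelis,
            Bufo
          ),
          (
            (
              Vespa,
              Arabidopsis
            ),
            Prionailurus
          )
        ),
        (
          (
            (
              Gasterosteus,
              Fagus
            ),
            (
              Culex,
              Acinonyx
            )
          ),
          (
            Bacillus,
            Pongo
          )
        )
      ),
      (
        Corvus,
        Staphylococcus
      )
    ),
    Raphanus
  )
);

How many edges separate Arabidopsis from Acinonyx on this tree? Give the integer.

The MRCA of Arabidopsis and Acinonyx is the node subtending (((Neofelis,Bufo),((Vespa,Arabidopsis),Prionailurus)),(((Gasterosteus,Fagus),(Culex,Acinonyx)),(Bacillus,Pongo))).
From Arabidopsis up to that node: 4 branches. From Acinonyx up to the same node: 4 branches. Total: 4 + 4 = 8.

8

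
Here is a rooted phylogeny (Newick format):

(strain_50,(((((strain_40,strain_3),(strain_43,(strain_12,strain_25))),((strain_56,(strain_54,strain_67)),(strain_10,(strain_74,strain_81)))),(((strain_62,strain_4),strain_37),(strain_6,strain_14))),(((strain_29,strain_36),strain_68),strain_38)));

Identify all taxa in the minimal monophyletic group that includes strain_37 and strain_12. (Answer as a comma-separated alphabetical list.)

Tracing strain_37: it sits inside ((strain_62,strain_4),strain_37).
Tracing strain_12: it sits inside (strain_12,strain_25).
The smallest clade enclosing both is ((((strain_40,strain_3),(strain_43,(strain_12,strain_25))),((strain_56,(strain_54,strain_67)),(strain_10,(strain_74,strain_81)))),(((strain_62,strain_4),strain_37),(strain_6,strain_14))); the answer is its 16 terminal taxa in alphabetical order.

strain_10, strain_12, strain_14, strain_25, strain_3, strain_37, strain_4, strain_40, strain_43, strain_54, strain_56, strain_6, strain_62, strain_67, strain_74, strain_81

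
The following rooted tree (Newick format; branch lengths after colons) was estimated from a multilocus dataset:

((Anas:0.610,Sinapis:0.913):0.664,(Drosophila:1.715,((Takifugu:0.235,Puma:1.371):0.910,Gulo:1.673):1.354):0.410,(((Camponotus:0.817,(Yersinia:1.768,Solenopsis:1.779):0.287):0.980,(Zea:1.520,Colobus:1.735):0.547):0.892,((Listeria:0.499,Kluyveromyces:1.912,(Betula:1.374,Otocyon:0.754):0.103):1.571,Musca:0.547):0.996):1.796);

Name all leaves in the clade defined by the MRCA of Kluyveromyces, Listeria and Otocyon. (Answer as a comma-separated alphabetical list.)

Betula, Kluyveromyces, Listeria, Otocyon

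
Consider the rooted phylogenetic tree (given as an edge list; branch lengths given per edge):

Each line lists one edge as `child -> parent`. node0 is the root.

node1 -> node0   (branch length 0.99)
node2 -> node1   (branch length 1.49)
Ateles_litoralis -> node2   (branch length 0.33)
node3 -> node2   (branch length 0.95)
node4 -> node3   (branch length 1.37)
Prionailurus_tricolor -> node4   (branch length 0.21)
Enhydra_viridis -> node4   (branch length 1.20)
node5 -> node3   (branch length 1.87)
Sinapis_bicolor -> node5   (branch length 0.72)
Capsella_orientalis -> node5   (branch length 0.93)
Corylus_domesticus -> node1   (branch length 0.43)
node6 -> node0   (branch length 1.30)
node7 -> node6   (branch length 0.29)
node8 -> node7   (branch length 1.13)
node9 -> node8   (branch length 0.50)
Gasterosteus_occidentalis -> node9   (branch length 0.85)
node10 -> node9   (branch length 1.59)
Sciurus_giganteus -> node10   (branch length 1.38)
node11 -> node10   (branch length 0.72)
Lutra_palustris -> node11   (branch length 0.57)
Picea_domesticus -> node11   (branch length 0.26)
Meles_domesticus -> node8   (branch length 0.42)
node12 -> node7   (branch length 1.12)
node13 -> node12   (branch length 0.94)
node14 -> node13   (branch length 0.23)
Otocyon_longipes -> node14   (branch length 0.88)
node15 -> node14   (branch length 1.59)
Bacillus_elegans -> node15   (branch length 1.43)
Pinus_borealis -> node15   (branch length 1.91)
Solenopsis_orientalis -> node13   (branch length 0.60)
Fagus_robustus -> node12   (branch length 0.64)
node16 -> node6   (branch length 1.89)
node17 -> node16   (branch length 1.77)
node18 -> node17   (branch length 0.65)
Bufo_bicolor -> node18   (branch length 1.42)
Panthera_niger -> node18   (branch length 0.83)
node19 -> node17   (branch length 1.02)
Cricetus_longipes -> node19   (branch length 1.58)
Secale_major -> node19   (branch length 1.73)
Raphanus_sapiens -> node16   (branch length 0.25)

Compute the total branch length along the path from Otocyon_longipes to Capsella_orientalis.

10.99

The path runs Otocyon_longipes → … → MRCA → … → Capsella_orientalis; the MRCA is the root of the tree.
Branch lengths along that path: 0.88 + 0.23 + 0.94 + 1.12 + 0.29 + 1.30 + 0.99 + 1.49 + 0.95 + 1.87 + 0.93 = 10.99.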